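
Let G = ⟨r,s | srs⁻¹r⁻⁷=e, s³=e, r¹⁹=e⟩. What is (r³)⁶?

Compute successive powers of (r³), reducing at each step:
  (r³)²: (r³) · r³ = r⁶
  (r³)³: (r⁶) · r³ = r⁹
  (r³)⁴: (r⁹) · r³ = r¹²
  (r³)⁵: (r¹²) · r³ = r¹⁵
  (r³)⁶: (r¹⁵) · r³ = r¹⁸

Answer: r¹⁸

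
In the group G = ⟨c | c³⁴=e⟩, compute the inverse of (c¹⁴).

The order of (c¹⁴) is 17 (smallest k with (c¹⁴)ᵏ = e), so (c¹⁴)⁻¹ = (c¹⁴)¹⁶ = c²⁰.
Check: (c¹⁴) · (c²⁰) → (c¹⁴) · c²⁰ = e, giving e as required.

Answer: c²⁰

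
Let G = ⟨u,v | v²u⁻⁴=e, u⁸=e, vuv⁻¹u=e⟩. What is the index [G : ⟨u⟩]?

First find ord(u) by computing successive powers:
  u¹ = u, u² = u², u³ = u³, u⁴ = u⁴, u⁵ = u⁵, u⁶ = u⁶, u⁷ = u⁷, u⁸ = e.
So |⟨u⟩| = ord(u) = 8. With |G| = 16, by Lagrange [G : ⟨u⟩] = 16/8 = 2.

Answer: 2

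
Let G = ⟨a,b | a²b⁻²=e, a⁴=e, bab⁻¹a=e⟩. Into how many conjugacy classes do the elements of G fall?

The conjugacy classes (representative and size) are:
  [e] (size 1), [a³] (size 2), [a²] (size 1), [b⁻¹] (size 2), [ab] (size 2).
Class equation: 1 + 2 + 1 + 2 + 2 = 8 = |G|. So G has 5 conjugacy classes.

Answer: 5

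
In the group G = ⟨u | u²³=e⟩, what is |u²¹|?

Compute successive powers until reaching e:
  (u²¹)¹ = u²¹, (u²¹)² = u¹⁹, (u²¹)³ = u¹⁷, (u²¹)⁴ = u¹⁵, (u²¹)⁵ = u¹³, (u²¹)⁶ = u¹¹, (u²¹)⁷ = u⁹, (u²¹)⁸ = u⁷, (u²¹)⁹ = u⁵, (u²¹)¹⁰ = u³, (u²¹)¹¹ = u, (u²¹)¹² = u²², (u²¹)¹³ = u²⁰, (u²¹)¹⁴ = u¹⁸, (u²¹)¹⁵ = u¹⁶, (u²¹)¹⁶ = u¹⁴, (u²¹)¹⁷ = u¹², (u²¹)¹⁸ = u¹⁰, (u²¹)¹⁹ = u⁸, (u²¹)²⁰ = u⁶, (u²¹)²¹ = u⁴, (u²¹)²² = u², (u²¹)²³ = e.
The smallest positive k with (u²¹)ᵏ = e is 23.

Answer: 23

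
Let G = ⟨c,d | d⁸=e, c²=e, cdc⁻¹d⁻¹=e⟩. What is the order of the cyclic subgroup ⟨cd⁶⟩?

|⟨cd⁶⟩| equals the order of cd⁶. Compute successive powers until reaching e:
  (cd⁶)¹ = cd⁶, (cd⁶)² = d⁴, (cd⁶)³ = cd², (cd⁶)⁴ = e.
The smallest positive k with (cd⁶)ᵏ = e is 4, so |⟨cd⁶⟩| = 4.

Answer: 4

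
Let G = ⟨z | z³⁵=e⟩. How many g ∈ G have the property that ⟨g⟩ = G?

G is cyclic of order 35. An element generates G iff its order is 35, and a cyclic group of order 35 has exactly φ(35) = 24 such elements.

Answer: 24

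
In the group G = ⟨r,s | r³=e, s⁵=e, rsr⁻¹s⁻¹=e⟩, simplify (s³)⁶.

Compute successive powers of (s³), reducing at each step:
  (s³)²: (s³) · s³ = s
  (s³)³: s · s³ = s⁴
  (s³)⁴: (s⁴) · s³ = s²
  (s³)⁵: (s²) · s³ = e
  (s³)⁶: e · s³ = s³

Answer: s³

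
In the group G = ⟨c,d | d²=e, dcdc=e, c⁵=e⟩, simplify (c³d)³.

Compute successive powers of (c³d), reducing at each step:
  (c³d)²: (c³d) · c³ = d;   d · d = e
  (c³d)³: e · c³ = c³;   (c³) · d = c³d

Answer: c³d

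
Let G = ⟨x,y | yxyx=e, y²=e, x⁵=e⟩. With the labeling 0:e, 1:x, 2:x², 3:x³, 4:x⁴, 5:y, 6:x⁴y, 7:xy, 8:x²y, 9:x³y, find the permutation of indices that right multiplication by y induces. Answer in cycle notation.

(0 5)(1 7)(2 8)(3 9)(4 6)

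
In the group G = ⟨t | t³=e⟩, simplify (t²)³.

Compute successive powers of (t²), reducing at each step:
  (t²)²: (t²) · t² = t
  (t²)³: t · t² = e

Answer: e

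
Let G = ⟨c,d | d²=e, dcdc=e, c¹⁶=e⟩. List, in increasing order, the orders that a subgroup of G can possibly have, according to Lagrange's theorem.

|G| = 32 = 2⁵. By Lagrange's theorem the order of any subgroup divides 32; the divisors of 32 are 1, 2, 4, 8, 16, 32.

Answer: 1, 2, 4, 8, 16, 32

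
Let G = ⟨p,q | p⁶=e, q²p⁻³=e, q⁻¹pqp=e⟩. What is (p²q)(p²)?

Compute (p²q) · (p²) by multiplying left to right and reducing via the relations at each step:
  (p²q) · p² = q

Answer: q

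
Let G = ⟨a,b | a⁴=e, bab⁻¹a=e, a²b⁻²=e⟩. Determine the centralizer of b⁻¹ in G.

⟨b⁻¹⟩ ⊆ C_G(b⁻¹) since powers of b⁻¹ commute with b⁻¹; so |C_G(b⁻¹)| ≥ |⟨b⁻¹⟩| = 4.
By orbit–stabilizer, |C_G(b⁻¹)| = |G| / |conj. class of b⁻¹| = 8 / 2 = 4.
The 4 elements commuting with b⁻¹ are {e, a², b, b⁻¹}.

Answer: {e, a², b, b⁻¹}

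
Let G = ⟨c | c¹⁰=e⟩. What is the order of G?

G is generated by a single element, so G is cyclic. The relator gives c¹⁰ = e and no smaller power is forced to be e, so the 10 powers {c, e, c², c³, c⁴, c⁵, c⁶, c⁷, c⁸, c⁹} are distinct. Hence |G| = 10.

Answer: 10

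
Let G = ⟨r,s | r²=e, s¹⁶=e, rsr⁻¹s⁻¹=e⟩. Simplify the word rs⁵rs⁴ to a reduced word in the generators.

Multiply left to right, reducing at each step:
  r · s⁵ = rs⁵
  (rs⁵) · r = s⁵
  (s⁵) · s⁴ = s⁹

Answer: s⁹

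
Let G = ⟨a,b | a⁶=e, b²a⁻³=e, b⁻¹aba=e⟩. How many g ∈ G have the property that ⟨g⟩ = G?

⟨g⟩ = G would require ord(g) = |G| = 12, but the maximum element order in G is 6 < 12. So G is not cyclic and no single element generates it: the count is 0.

Answer: 0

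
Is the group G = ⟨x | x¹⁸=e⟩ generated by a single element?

|G| = 18. The element x has order 18 (its powers give 18 distinct elements), so ⟨x⟩ = G and G is cyclic.

Answer: Yes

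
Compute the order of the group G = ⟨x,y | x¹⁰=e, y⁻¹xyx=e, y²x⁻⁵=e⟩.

Enumerate words in the generators, reducing via the relations: the distinct elements are
  {e, x, y, xy, x², x³, x⁴, x⁵, x⁶, x⁷, x⁸, x⁹, x²y, x³y, x⁴y, y⁻¹, xy⁻¹, x²y⁻¹, x³y⁻¹, x⁴y⁻¹}.
No further products give new elements, so |G| = 20.

Answer: 20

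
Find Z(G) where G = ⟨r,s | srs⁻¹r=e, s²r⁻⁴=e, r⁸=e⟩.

An element z ∈ Z(G) iff z commutes with every generator.
For example r⁴ is central: (r⁴)·r = r⁵ = r·(r⁴); (r⁴)·s = s⁻¹ = s·(r⁴).
Whereas r ∉ Z(G) since r·s = rs ≠ r³s⁻¹ = s·r.
Checking each of the 16 elements this way gives Z(G) = {e, r⁴}, of order 2.

Answer: {e, r⁴}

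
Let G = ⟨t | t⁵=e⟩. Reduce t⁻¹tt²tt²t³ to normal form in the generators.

Multiply left to right, reducing at each step:
  (t⁴) · t = e
  e · t² = t²
  (t²) · t = t³
  (t³) · t² = e
  e · t³ = t³

Answer: t³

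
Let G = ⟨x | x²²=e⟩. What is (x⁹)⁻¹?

The order of (x⁹) is 22 (smallest k with (x⁹)ᵏ = e), so (x⁹)⁻¹ = (x⁹)²¹ = x¹³.
Check: (x⁹) · (x¹³) → (x⁹) · x¹³ = e, giving e as required.

Answer: x¹³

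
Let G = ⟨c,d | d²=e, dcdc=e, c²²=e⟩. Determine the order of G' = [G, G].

G' = [G, G] is generated by all commutators. The generator-pair commutators are: [c, d] = c².
The subgroup they normally generate is {e, c², c⁴, c⁶, c⁸, c¹⁰, c¹², c¹⁴, c¹⁶, c¹⁸, c²⁰}, of order 11.
Check: |G/G'| = 44/11 = 4 is the order of the abelianisation.

Answer: 11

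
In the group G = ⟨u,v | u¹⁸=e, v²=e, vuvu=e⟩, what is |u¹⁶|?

Compute successive powers until reaching e:
  (u¹⁶)¹ = u¹⁶, (u¹⁶)² = u¹⁴, (u¹⁶)³ = u¹², (u¹⁶)⁴ = u¹⁰, (u¹⁶)⁵ = u⁸, (u¹⁶)⁶ = u⁶, (u¹⁶)⁷ = u⁴, (u¹⁶)⁸ = u², (u¹⁶)⁹ = e.
The smallest positive k with (u¹⁶)ᵏ = e is 9.

Answer: 9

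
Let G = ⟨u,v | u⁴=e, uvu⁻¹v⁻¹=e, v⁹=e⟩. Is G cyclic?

|G| = 36. The element uv has order 36 (its powers give 36 distinct elements), so ⟨uv⟩ = G and G is cyclic.

Answer: Yes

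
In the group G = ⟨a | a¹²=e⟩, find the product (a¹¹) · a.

Compute (a¹¹) · a by multiplying left to right and reducing via the relations at each step:
  (a¹¹) · a = e

Answer: e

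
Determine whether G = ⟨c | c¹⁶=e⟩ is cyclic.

|G| = 16. The element c has order 16 (its powers give 16 distinct elements), so ⟨c⟩ = G and G is cyclic.

Answer: Yes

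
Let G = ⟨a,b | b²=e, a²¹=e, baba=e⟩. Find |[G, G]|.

G' = [G, G] is generated by all commutators. The generator-pair commutators are: [a, b] = a².
The subgroup they normally generate is {e, a, a², a³, a⁴, a⁵, a⁶, a⁷, a⁸, a⁹, a¹⁰, a¹¹, a¹², a¹³, a¹⁴, a¹⁵, a¹⁶, a¹⁷, a¹⁸, a¹⁹, a²⁰}, of order 21.
Check: |G/G'| = 42/21 = 2 is the order of the abelianisation.

Answer: 21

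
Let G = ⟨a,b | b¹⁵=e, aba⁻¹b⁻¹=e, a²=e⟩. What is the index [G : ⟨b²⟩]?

First find ord(b²) by computing successive powers:
  (b²)¹ = b², (b²)² = b⁴, (b²)³ = b⁶, (b²)⁴ = b⁸, (b²)⁵ = b¹⁰, (b²)⁶ = b¹², (b²)⁷ = b¹⁴, (b²)⁸ = b, (b²)⁹ = b³, (b²)¹⁰ = b⁵, (b²)¹¹ = b⁷, (b²)¹² = b⁹, (b²)¹³ = b¹¹, (b²)¹⁴ = b¹³, (b²)¹⁵ = e.
So |⟨b²⟩| = ord(b²) = 15. With |G| = 30, by Lagrange [G : ⟨b²⟩] = 30/15 = 2.

Answer: 2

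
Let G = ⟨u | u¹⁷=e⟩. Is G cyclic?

|G| = 17. The element u has order 17 (its powers give 17 distinct elements), so ⟨u⟩ = G and G is cyclic.

Answer: Yes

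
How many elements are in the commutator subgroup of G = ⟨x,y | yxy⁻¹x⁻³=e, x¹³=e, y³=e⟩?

G' = [G, G] is generated by all commutators. The generator-pair commutators are: [x, y] = x¹¹.
The subgroup they normally generate is {e, x, x², x³, x⁴, x⁵, x⁶, x⁷, x⁸, x⁹, x¹⁰, x¹¹, x¹²}, of order 13.
Check: |G/G'| = 39/13 = 3 is the order of the abelianisation.

Answer: 13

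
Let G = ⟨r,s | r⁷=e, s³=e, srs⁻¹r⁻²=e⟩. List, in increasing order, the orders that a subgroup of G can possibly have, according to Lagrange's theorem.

|G| = 21 = 3 · 7. By Lagrange's theorem the order of any subgroup divides 21; the divisors of 21 are 1, 3, 7, 21.

Answer: 1, 3, 7, 21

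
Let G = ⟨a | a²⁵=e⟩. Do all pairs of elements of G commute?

G has a single generator, so G is cyclic and hence abelian.

Answer: Yes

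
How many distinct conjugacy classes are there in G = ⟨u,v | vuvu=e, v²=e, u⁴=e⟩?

The conjugacy classes (representative and size) are:
  [e] (size 1), [u] (size 2), [u²] (size 1), [u²v] (size 2), [u³v] (size 2).
Class equation: 1 + 2 + 1 + 2 + 2 = 8 = |G|. So G has 5 conjugacy classes.

Answer: 5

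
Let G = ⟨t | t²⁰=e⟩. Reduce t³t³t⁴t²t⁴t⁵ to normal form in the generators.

Multiply left to right, reducing at each step:
  (t³) · t³ = t⁶
  (t⁶) · t⁴ = t¹⁰
  (t¹⁰) · t² = t¹²
  (t¹²) · t⁴ = t¹⁶
  (t¹⁶) · t⁵ = t

Answer: t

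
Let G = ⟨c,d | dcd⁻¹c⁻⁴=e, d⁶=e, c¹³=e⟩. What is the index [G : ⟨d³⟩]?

First find ord(d³) by computing successive powers:
  (d³)¹ = d³, (d³)² = e.
So |⟨d³⟩| = ord(d³) = 2. With |G| = 78, by Lagrange [G : ⟨d³⟩] = 78/2 = 39.

Answer: 39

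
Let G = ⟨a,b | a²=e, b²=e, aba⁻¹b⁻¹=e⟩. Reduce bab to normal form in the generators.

Multiply left to right, reducing at each step:
  b · a = ab
  (ab) · b = a

Answer: a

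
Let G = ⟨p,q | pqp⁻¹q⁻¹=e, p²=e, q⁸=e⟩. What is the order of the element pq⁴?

Compute successive powers until reaching e:
  (pq⁴)¹ = pq⁴, (pq⁴)² = e.
The smallest positive k with (pq⁴)ᵏ = e is 2.

Answer: 2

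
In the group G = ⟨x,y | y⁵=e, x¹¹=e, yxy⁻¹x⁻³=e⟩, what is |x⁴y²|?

Compute successive powers until reaching e:
  (x⁴y²)¹ = x⁴y², (x⁴y²)² = x⁷y⁴, (x⁴y²)³ = xy, (x⁴y²)⁴ = x²y³, (x⁴y²)⁵ = e.
The smallest positive k with (x⁴y²)ᵏ = e is 5.

Answer: 5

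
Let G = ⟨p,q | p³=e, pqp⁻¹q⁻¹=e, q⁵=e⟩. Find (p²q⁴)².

Compute successive powers of (p²q⁴), reducing at each step:
  (p²q⁴)²: (p²q⁴) · p² = pq⁴;   (pq⁴) · q⁴ = pq³

Answer: pq³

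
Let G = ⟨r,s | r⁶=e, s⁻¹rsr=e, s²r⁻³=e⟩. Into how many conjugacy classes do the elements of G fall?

The conjugacy classes (representative and size) are:
  [e] (size 1), [r] (size 2), [r²] (size 2), [r³] (size 1), [rs⁻¹] (size 3), [r²s⁻¹] (size 3).
Class equation: 1 + 2 + 2 + 1 + 3 + 3 = 12 = |G|. So G has 6 conjugacy classes.

Answer: 6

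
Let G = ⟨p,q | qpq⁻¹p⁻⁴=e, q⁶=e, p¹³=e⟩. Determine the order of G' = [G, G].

G' = [G, G] is generated by all commutators. The generator-pair commutators are: [p, q] = p¹⁰.
The subgroup they normally generate is {e, p, p², p³, p⁴, p⁵, p⁶, p⁷, p⁸, p⁹, p¹⁰, p¹¹, p¹²}, of order 13.
Check: |G/G'| = 78/13 = 6 is the order of the abelianisation.

Answer: 13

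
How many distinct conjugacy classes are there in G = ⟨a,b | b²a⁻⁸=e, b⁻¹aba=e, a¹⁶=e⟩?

The conjugacy classes (representative and size) are:
  [e] (size 1), [a] (size 2), [a¹⁴] (size 2), [a³] (size 2), [a¹²] (size 2), [a⁵] (size 2), [a¹⁰] (size 2), [a⁷] (size 2), [a⁸] (size 1), [a⁶b] (size 8), [a³b⁻¹] (size 8).
Class equation: 1 + 2 + 2 + 2 + 2 + 2 + 2 + 2 + 1 + 8 + 8 = 32 = |G|. So G has 11 conjugacy classes.

Answer: 11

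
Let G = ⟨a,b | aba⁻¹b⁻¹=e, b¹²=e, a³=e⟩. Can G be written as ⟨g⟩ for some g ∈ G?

|G| = 36, but the maximum element order in G is 12 < 36. No single element generates all of G, so G is not cyclic.

Answer: No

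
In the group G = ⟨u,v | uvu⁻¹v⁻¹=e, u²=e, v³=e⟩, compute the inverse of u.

The order of u is 2 (smallest k with uᵏ = e), so u⁻¹ = u¹ = u.
Check: u · u → u · u = e, giving e as required.

Answer: u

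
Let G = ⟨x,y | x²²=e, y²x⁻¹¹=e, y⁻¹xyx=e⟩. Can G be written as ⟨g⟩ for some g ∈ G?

Every cyclic group is abelian. But x·y = xy while y·x = x¹⁰y⁻¹, so x·y ≠ y·x and G is not abelian. Hence G is not cyclic.

Answer: No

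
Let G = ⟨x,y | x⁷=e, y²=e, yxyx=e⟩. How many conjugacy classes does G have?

The conjugacy classes (representative and size) are:
  [e] (size 1), [x⁶] (size 2), [x⁵] (size 2), [x⁴] (size 2), [xy] (size 7).
Class equation: 1 + 2 + 2 + 2 + 7 = 14 = |G|. So G has 5 conjugacy classes.

Answer: 5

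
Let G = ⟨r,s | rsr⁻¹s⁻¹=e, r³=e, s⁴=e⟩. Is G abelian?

Each pair of generators commutes: r·s = rs = s·r. Since the generators pairwise commute, every element of G commutes with every other, so G is abelian.

Answer: Yes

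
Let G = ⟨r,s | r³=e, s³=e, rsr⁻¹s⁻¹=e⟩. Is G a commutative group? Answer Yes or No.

Each pair of generators commutes: r·s = rs = s·r. Since the generators pairwise commute, every element of G commutes with every other, so G is abelian.

Answer: Yes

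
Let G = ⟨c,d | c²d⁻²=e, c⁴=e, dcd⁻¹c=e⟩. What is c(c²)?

Compute c · (c²) by multiplying left to right and reducing via the relations at each step:
  c · c² = c³

Answer: c³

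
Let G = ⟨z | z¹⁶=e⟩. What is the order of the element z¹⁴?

Compute successive powers until reaching e:
  (z¹⁴)¹ = z¹⁴, (z¹⁴)² = z¹², (z¹⁴)³ = z¹⁰, (z¹⁴)⁴ = z⁸, (z¹⁴)⁵ = z⁶, (z¹⁴)⁶ = z⁴, (z¹⁴)⁷ = z², (z¹⁴)⁸ = e.
The smallest positive k with (z¹⁴)ᵏ = e is 8.

Answer: 8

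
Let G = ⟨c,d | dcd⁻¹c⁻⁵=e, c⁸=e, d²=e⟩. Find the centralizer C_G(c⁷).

⟨c⁷⟩ ⊆ C_G(c⁷) since powers of c⁷ commute with c⁷; so |C_G(c⁷)| ≥ |⟨c⁷⟩| = 8.
By orbit–stabilizer, |C_G(c⁷)| = |G| / |conj. class of c⁷| = 16 / 2 = 8.
The 8 elements commuting with c⁷ are {e, c, c², c³, c⁴, c⁵, c⁶, c⁷}.

Answer: {e, c, c², c³, c⁴, c⁵, c⁶, c⁷}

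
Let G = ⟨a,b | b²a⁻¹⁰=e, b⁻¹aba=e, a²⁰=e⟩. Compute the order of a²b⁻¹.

Compute successive powers until reaching e:
  (a²b⁻¹)¹ = a²b⁻¹, (a²b⁻¹)² = a¹⁰, (a²b⁻¹)³ = a²b, (a²b⁻¹)⁴ = e.
The smallest positive k with (a²b⁻¹)ᵏ = e is 4.

Answer: 4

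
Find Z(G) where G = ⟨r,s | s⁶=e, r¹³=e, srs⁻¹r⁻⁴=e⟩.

An element z ∈ Z(G) iff z commutes with every generator.
For example e is central: e·r = r = r·e; e·s = s = s·e.
Whereas r ∉ Z(G) since r·s = rs ≠ r⁴s = s·r.
Checking each of the 78 elements this way gives Z(G) = {e}, of order 1.

Answer: {e}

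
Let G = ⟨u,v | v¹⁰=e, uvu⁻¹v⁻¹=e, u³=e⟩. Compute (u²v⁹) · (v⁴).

Compute (u²v⁹) · (v⁴) by multiplying left to right and reducing via the relations at each step:
  (u²v⁹) · v⁴ = u²v³

Answer: u²v³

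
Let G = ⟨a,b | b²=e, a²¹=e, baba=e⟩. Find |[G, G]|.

G' = [G, G] is generated by all commutators. The generator-pair commutators are: [a, b] = a².
The subgroup they normally generate is {e, a, a², a³, a⁴, a⁵, a⁶, a⁷, a⁸, a⁹, a¹⁰, a¹¹, a¹², a¹³, a¹⁴, a¹⁵, a¹⁶, a¹⁷, a¹⁸, a¹⁹, a²⁰}, of order 21.
Check: |G/G'| = 42/21 = 2 is the order of the abelianisation.

Answer: 21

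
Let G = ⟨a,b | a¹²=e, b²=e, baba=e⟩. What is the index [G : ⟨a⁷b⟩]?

First find ord(a⁷b) by computing successive powers:
  (a⁷b)¹ = a⁷b, (a⁷b)² = e.
So |⟨a⁷b⟩| = ord(a⁷b) = 2. With |G| = 24, by Lagrange [G : ⟨a⁷b⟩] = 24/2 = 12.

Answer: 12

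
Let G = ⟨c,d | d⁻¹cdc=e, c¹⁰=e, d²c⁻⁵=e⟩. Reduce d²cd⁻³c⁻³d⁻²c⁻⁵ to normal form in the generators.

Multiply left to right, reducing at each step:
  (c⁵) · c = c⁶
  (c⁶) · d⁻³ = cd⁻¹
  (cd⁻¹) · c⁻³ = c⁴d⁻¹
  (c⁴d⁻¹) · d⁻² = c⁴d
  (c⁴d) · c⁻⁵ = c⁴d⁻¹

Answer: c⁴d⁻¹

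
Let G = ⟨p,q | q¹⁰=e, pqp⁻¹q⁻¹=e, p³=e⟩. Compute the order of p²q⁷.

Compute successive powers until reaching e:
  (p²q⁷)¹ = p²q⁷, (p²q⁷)² = pq⁴, (p²q⁷)³ = q, (p²q⁷)⁴ = p²q⁸, (p²q⁷)⁵ = pq⁵, (p²q⁷)⁶ = q², (p²q⁷)⁷ = p²q⁹, (p²q⁷)⁸ = pq⁶, (p²q⁷)⁹ = q³, (p²q⁷)¹⁰ = p², (p²q⁷)¹¹ = pq⁷, (p²q⁷)¹² = q⁴, (p²q⁷)¹³ = p²q, (p²q⁷)¹⁴ = pq⁸, (p²q⁷)¹⁵ = q⁵, (p²q⁷)¹⁶ = p²q², (p²q⁷)¹⁷ = pq⁹, (p²q⁷)¹⁸ = q⁶, (p²q⁷)¹⁹ = p²q³, (p²q⁷)²⁰ = p, (p²q⁷)²¹ = q⁷, (p²q⁷)²² = p²q⁴, (p²q⁷)²³ = pq, (p²q⁷)²⁴ = q⁸, (p²q⁷)²⁵ = p²q⁵, (p²q⁷)²⁶ = pq², (p²q⁷)²⁷ = q⁹, (p²q⁷)²⁸ = p²q⁶, (p²q⁷)²⁹ = pq³, (p²q⁷)³⁰ = e.
The smallest positive k with (p²q⁷)ᵏ = e is 30.

Answer: 30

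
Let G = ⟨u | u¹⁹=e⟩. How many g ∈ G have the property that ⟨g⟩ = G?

G is cyclic of order 19. An element generates G iff its order is 19, and a cyclic group of order 19 has exactly φ(19) = 18 such elements.

Answer: 18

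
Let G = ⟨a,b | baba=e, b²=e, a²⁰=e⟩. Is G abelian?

a·b = ab but b·a = a¹⁹b, so a·b ≠ b·a and G is not abelian.

Answer: No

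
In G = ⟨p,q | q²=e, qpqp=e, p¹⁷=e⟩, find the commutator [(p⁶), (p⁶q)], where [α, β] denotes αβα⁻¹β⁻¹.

[(p⁶), (p⁶q)] = (p⁶)·(p⁶q)·(p⁶)⁻¹·(p⁶q)⁻¹.
  (p⁶) · (p⁶q) = p¹²q
  (p¹²q) · (p¹¹) = pq
  (pq) · (p⁶q) = p¹²

Answer: p¹²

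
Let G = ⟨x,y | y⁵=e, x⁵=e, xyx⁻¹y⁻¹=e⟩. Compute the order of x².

Compute successive powers until reaching e:
  (x²)¹ = x², (x²)² = x⁴, (x²)³ = x, (x²)⁴ = x³, (x²)⁵ = e.
The smallest positive k with (x²)ᵏ = e is 5.

Answer: 5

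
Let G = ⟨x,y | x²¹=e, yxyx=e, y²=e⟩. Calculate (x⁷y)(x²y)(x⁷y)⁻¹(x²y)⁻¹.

[(x⁷y), (x²y)] = (x⁷y)·(x²y)·(x⁷y)⁻¹·(x²y)⁻¹.
  (x⁷y) · (x²y) = x⁵
  (x⁵) · (x⁷y) = x¹²y
  (x¹²y) · (x²y) = x¹⁰

Answer: x¹⁰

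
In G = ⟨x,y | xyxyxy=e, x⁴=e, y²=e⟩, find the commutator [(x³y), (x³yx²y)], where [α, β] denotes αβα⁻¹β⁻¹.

[(x³y), (x³yx²y)] = (x³y)·(x³yx²y)·(x³y)⁻¹·(x³yx²y)⁻¹.
  (x³y) · (x³yx²y) = xyx
  (xyx) · (yx) = y
  y · (x³yx²y) = x²yx

Answer: x²yx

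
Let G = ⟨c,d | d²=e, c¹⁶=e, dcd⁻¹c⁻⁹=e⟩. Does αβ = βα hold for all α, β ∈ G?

c·d = cd but d·c = c⁹d, so c·d ≠ d·c and G is not abelian.

Answer: No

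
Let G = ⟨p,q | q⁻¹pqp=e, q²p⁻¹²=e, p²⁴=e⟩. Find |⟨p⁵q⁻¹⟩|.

|⟨p⁵q⁻¹⟩| equals the order of p⁵q⁻¹. Compute successive powers until reaching e:
  (p⁵q⁻¹)¹ = p⁵q⁻¹, (p⁵q⁻¹)² = p¹², (p⁵q⁻¹)³ = p⁵q, (p⁵q⁻¹)⁴ = e.
The smallest positive k with (p⁵q⁻¹)ᵏ = e is 4, so |⟨p⁵q⁻¹⟩| = 4.

Answer: 4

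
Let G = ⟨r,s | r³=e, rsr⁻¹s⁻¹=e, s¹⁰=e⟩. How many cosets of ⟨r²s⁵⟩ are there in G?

First find ord(r²s⁵) by computing successive powers:
  (r²s⁵)¹ = r²s⁵, (r²s⁵)² = r, (r²s⁵)³ = s⁵, (r²s⁵)⁴ = r², (r²s⁵)⁵ = rs⁵, (r²s⁵)⁶ = e.
So |⟨r²s⁵⟩| = ord(r²s⁵) = 6. With |G| = 30, by Lagrange [G : ⟨r²s⁵⟩] = 30/6 = 5.

Answer: 5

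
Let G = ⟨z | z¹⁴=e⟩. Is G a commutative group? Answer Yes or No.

G has a single generator, so G is cyclic and hence abelian.

Answer: Yes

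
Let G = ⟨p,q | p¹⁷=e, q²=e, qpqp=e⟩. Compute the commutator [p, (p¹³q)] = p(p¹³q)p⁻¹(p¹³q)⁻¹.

[p, (p¹³q)] = p·(p¹³q)·p⁻¹·(p¹³q)⁻¹.
  p · (p¹³q) = p¹⁴q
  (p¹⁴q) · (p¹⁶) = p¹⁵q
  (p¹⁵q) · (p¹³q) = p²

Answer: p²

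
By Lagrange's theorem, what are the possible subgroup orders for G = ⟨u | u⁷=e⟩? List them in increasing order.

|G| = 7 = 7. By Lagrange's theorem the order of any subgroup divides 7; the divisors of 7 are 1, 7.

Answer: 1, 7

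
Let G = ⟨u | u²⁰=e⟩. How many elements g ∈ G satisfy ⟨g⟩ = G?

G is cyclic of order 20. An element generates G iff its order is 20, and a cyclic group of order 20 has exactly φ(20) = 8 such elements.

Answer: 8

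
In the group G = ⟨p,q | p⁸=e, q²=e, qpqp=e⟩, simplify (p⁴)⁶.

Compute successive powers of (p⁴), reducing at each step:
  (p⁴)²: (p⁴) · p⁴ = e
  (p⁴)³: e · p⁴ = p⁴
  (p⁴)⁴: (p⁴) · p⁴ = e
  (p⁴)⁵: e · p⁴ = p⁴
  (p⁴)⁶: (p⁴) · p⁴ = e

Answer: e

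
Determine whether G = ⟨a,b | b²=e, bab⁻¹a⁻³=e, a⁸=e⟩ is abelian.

a·b = ab but b·a = a³b, so a·b ≠ b·a and G is not abelian.

Answer: No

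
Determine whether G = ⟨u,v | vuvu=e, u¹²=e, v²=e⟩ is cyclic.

Every cyclic group is abelian. But u·v = uv while v·u = u¹¹v, so u·v ≠ v·u and G is not abelian. Hence G is not cyclic.

Answer: No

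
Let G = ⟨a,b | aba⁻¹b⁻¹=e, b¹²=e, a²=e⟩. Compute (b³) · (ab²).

Compute (b³) · (ab²) by multiplying left to right and reducing via the relations at each step:
  (b³) · a = ab³
  (ab³) · b² = ab⁵

Answer: ab⁵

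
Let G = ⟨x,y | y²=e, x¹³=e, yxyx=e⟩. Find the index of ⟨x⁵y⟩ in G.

First find ord(x⁵y) by computing successive powers:
  (x⁵y)¹ = x⁵y, (x⁵y)² = e.
So |⟨x⁵y⟩| = ord(x⁵y) = 2. With |G| = 26, by Lagrange [G : ⟨x⁵y⟩] = 26/2 = 13.

Answer: 13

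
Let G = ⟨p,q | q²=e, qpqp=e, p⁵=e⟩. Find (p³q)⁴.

Compute successive powers of (p³q), reducing at each step:
  (p³q)²: (p³q) · p³ = q;   q · q = e
  (p³q)³: e · p³ = p³;   (p³) · q = p³q
  (p³q)⁴: (p³q) · p³ = q;   q · q = e

Answer: e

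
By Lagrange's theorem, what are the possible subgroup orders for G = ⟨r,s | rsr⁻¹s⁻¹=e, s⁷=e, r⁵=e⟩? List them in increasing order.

|G| = 35 = 5 · 7. By Lagrange's theorem the order of any subgroup divides 35; the divisors of 35 are 1, 5, 7, 35.

Answer: 1, 5, 7, 35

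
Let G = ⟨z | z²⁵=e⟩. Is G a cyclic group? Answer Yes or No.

|G| = 25. The element z has order 25 (its powers give 25 distinct elements), so ⟨z⟩ = G and G is cyclic.

Answer: Yes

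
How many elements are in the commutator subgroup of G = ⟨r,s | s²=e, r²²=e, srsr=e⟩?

G' = [G, G] is generated by all commutators. The generator-pair commutators are: [r, s] = r².
The subgroup they normally generate is {e, r², r⁴, r⁶, r⁸, r¹⁰, r¹², r¹⁴, r¹⁶, r¹⁸, r²⁰}, of order 11.
Check: |G/G'| = 44/11 = 4 is the order of the abelianisation.

Answer: 11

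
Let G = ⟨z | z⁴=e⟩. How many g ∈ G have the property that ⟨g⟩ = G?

G is cyclic of order 4. An element generates G iff its order is 4, and a cyclic group of order 4 has exactly φ(4) = 2 such elements.

Answer: 2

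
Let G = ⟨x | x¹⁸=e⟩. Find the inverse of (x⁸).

The order of (x⁸) is 9 (smallest k with (x⁸)ᵏ = e), so (x⁸)⁻¹ = (x⁸)⁸ = x¹⁰.
Check: (x⁸) · (x¹⁰) → (x⁸) · x¹⁰ = e, giving e as required.

Answer: x¹⁰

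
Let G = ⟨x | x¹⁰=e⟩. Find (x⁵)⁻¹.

The order of (x⁵) is 2 (smallest k with (x⁵)ᵏ = e), so (x⁵)⁻¹ = (x⁵)¹ = x⁵.
Check: (x⁵) · (x⁵) → (x⁵) · x⁵ = e, giving e as required.

Answer: x⁵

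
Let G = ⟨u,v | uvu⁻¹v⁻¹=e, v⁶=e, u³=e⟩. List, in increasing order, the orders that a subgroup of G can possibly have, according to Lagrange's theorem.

|G| = 18 = 2 · 3². By Lagrange's theorem the order of any subgroup divides 18; the divisors of 18 are 1, 2, 3, 6, 9, 18.

Answer: 1, 2, 3, 6, 9, 18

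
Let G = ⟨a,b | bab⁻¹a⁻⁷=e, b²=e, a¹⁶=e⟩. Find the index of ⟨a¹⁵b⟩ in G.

First find ord(a¹⁵b) by computing successive powers:
  (a¹⁵b)¹ = a¹⁵b, (a¹⁵b)² = a⁸, (a¹⁵b)³ = a⁷b, (a¹⁵b)⁴ = e.
So |⟨a¹⁵b⟩| = ord(a¹⁵b) = 4. With |G| = 32, by Lagrange [G : ⟨a¹⁵b⟩] = 32/4 = 8.

Answer: 8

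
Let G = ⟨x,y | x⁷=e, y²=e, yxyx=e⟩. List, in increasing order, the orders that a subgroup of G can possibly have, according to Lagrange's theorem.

|G| = 14 = 2 · 7. By Lagrange's theorem the order of any subgroup divides 14; the divisors of 14 are 1, 2, 7, 14.

Answer: 1, 2, 7, 14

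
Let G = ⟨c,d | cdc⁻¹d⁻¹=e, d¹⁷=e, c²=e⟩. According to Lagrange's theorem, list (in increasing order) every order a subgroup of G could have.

|G| = 34 = 2 · 17. By Lagrange's theorem the order of any subgroup divides 34; the divisors of 34 are 1, 2, 17, 34.

Answer: 1, 2, 17, 34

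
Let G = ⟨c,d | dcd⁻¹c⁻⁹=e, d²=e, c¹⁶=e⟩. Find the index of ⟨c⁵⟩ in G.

First find ord(c⁵) by computing successive powers:
  (c⁵)¹ = c⁵, (c⁵)² = c¹⁰, (c⁵)³ = c¹⁵, (c⁵)⁴ = c⁴, (c⁵)⁵ = c⁹, (c⁵)⁶ = c¹⁴, (c⁵)⁷ = c³, (c⁵)⁸ = c⁸, (c⁵)⁹ = c¹³, (c⁵)¹⁰ = c², (c⁵)¹¹ = c⁷, (c⁵)¹² = c¹², (c⁵)¹³ = c, (c⁵)¹⁴ = c⁶, (c⁵)¹⁵ = c¹¹, (c⁵)¹⁶ = e.
So |⟨c⁵⟩| = ord(c⁵) = 16. With |G| = 32, by Lagrange [G : ⟨c⁵⟩] = 32/16 = 2.

Answer: 2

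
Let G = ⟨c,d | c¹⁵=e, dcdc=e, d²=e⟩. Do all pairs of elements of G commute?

c·d = cd but d·c = c¹⁴d, so c·d ≠ d·c and G is not abelian.

Answer: No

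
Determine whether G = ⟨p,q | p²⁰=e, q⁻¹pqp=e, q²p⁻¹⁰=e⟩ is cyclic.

Every cyclic group is abelian. But p·q = pq while q·p = p⁹q⁻¹, so p·q ≠ q·p and G is not abelian. Hence G is not cyclic.

Answer: No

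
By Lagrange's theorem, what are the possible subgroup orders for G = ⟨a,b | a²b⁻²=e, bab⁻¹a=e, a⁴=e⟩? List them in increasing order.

|G| = 8 = 2³. By Lagrange's theorem the order of any subgroup divides 8; the divisors of 8 are 1, 2, 4, 8.

Answer: 1, 2, 4, 8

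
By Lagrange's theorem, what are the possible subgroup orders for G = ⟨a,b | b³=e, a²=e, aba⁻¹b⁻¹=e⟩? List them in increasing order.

|G| = 6 = 2 · 3. By Lagrange's theorem the order of any subgroup divides 6; the divisors of 6 are 1, 2, 3, 6.

Answer: 1, 2, 3, 6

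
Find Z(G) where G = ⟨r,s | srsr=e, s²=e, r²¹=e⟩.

An element z ∈ Z(G) iff z commutes with every generator.
For example e is central: e·r = r = r·e; e·s = s = s·e.
Whereas r ∉ Z(G) since r·s = rs ≠ r²⁰s = s·r.
Checking each of the 42 elements this way gives Z(G) = {e}, of order 1.

Answer: {e}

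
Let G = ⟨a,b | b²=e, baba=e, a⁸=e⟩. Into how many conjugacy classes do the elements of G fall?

The conjugacy classes (representative and size) are:
  [e] (size 1), [a] (size 2), [a⁶] (size 2), [a³] (size 2), [a⁴] (size 1), [b] (size 4), [a⁵b] (size 4).
Class equation: 1 + 2 + 2 + 2 + 1 + 4 + 4 = 16 = |G|. So G has 7 conjugacy classes.

Answer: 7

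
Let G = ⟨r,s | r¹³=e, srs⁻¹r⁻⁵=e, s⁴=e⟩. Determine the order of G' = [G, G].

G' = [G, G] is generated by all commutators. The generator-pair commutators are: [r, s] = r⁹.
The subgroup they normally generate is {e, r, r², r³, r⁴, r⁵, r⁶, r⁷, r⁸, r⁹, r¹⁰, r¹¹, r¹²}, of order 13.
Check: |G/G'| = 52/13 = 4 is the order of the abelianisation.

Answer: 13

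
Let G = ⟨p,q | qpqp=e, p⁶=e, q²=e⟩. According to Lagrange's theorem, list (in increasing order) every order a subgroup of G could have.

|G| = 12 = 2² · 3. By Lagrange's theorem the order of any subgroup divides 12; the divisors of 12 are 1, 2, 3, 4, 6, 12.

Answer: 1, 2, 3, 4, 6, 12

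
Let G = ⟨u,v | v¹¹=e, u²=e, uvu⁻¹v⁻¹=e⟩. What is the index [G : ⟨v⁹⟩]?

First find ord(v⁹) by computing successive powers:
  (v⁹)¹ = v⁹, (v⁹)² = v⁷, (v⁹)³ = v⁵, (v⁹)⁴ = v³, (v⁹)⁵ = v, (v⁹)⁶ = v¹⁰, (v⁹)⁷ = v⁸, (v⁹)⁸ = v⁶, (v⁹)⁹ = v⁴, (v⁹)¹⁰ = v², (v⁹)¹¹ = e.
So |⟨v⁹⟩| = ord(v⁹) = 11. With |G| = 22, by Lagrange [G : ⟨v⁹⟩] = 22/11 = 2.

Answer: 2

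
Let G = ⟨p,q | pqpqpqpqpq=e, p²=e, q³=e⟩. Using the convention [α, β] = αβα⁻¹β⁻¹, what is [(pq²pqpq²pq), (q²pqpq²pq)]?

[(pq²pqpq²pq), (q²pqpq²pq)] = (pq²pqpq²pq)·(q²pqpq²pq)·(pq²pqpq²pq)⁻¹·(q²pqpq²pq)⁻¹.
  (pq²pqpq²pq) · (q²pqpq²pq) = p
  p · (q²pqpq²pqp) = pq²pqpq²pqp
  (pq²pqpq²pqp) · (q²pqpq²pq) = q²pqp

Answer: q²pqp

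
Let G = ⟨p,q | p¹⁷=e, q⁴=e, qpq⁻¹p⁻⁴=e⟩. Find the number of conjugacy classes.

The conjugacy classes (representative and size) are:
  [e] (size 1), [p⁴] (size 4), [p²] (size 4), [p⁵] (size 4), [p¹¹] (size 4), [p⁷q] (size 17), [p³q²] (size 17), [p⁹q³] (size 17).
Class equation: 1 + 4 + 4 + 4 + 4 + 17 + 17 + 17 = 68 = |G|. So G has 8 conjugacy classes.

Answer: 8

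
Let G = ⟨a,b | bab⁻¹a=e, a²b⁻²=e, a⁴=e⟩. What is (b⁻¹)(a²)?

Compute (b⁻¹) · (a²) by multiplying left to right and reducing via the relations at each step:
  (b⁻¹) · a² = b

Answer: b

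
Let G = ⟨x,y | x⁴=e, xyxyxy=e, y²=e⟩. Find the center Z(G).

An element z ∈ Z(G) iff z commutes with every generator.
For example e is central: e·x = x = x·e; e·y = y = y·e.
Whereas x ∉ Z(G) since x·y = xy ≠ yx = y·x.
Checking each of the 24 elements this way gives Z(G) = {e}, of order 1.

Answer: {e}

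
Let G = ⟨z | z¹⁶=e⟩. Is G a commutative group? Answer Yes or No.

G has a single generator, so G is cyclic and hence abelian.

Answer: Yes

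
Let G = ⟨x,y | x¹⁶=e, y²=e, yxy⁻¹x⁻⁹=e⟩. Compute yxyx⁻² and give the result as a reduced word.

Multiply left to right, reducing at each step:
  y · x = x⁹y
  (x⁹y) · y = x⁹
  (x⁹) · x⁻² = x⁷

Answer: x⁷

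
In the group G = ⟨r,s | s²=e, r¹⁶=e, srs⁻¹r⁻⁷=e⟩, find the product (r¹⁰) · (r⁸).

Compute (r¹⁰) · (r⁸) by multiplying left to right and reducing via the relations at each step:
  (r¹⁰) · r⁸ = r²

Answer: r²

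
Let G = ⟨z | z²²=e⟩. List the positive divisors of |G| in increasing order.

|G| = 22 = 2 · 11. By Lagrange's theorem the order of any subgroup divides 22; the divisors of 22 are 1, 2, 11, 22.

Answer: 1, 2, 11, 22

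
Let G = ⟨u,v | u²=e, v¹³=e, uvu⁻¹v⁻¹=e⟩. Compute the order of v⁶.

Compute successive powers until reaching e:
  (v⁶)¹ = v⁶, (v⁶)² = v¹², (v⁶)³ = v⁵, (v⁶)⁴ = v¹¹, (v⁶)⁵ = v⁴, (v⁶)⁶ = v¹⁰, (v⁶)⁷ = v³, (v⁶)⁸ = v⁹, (v⁶)⁹ = v², (v⁶)¹⁰ = v⁸, (v⁶)¹¹ = v, (v⁶)¹² = v⁷, (v⁶)¹³ = e.
The smallest positive k with (v⁶)ᵏ = e is 13.

Answer: 13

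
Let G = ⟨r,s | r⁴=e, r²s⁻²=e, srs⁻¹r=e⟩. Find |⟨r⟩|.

|⟨r⟩| equals the order of r. Compute successive powers until reaching e:
  r¹ = r, r² = r², r³ = r³, r⁴ = e.
The smallest positive k with rᵏ = e is 4, so |⟨r⟩| = 4.

Answer: 4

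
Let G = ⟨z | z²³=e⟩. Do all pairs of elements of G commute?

G has a single generator, so G is cyclic and hence abelian.

Answer: Yes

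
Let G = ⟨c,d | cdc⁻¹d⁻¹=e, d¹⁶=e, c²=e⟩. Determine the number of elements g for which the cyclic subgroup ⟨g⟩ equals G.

⟨g⟩ = G would require ord(g) = |G| = 32, but the maximum element order in G is 16 < 32. So G is not cyclic and no single element generates it: the count is 0.

Answer: 0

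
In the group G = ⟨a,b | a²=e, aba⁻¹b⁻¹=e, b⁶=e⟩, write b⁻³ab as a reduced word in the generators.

Multiply left to right, reducing at each step:
  (b³) · a = ab³
  (ab³) · b = ab⁴

Answer: ab⁴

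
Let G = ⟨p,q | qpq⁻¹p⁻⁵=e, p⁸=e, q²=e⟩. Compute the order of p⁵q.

Compute successive powers until reaching e:
  (p⁵q)¹ = p⁵q, (p⁵q)² = p⁶, (p⁵q)³ = p³q, (p⁵q)⁴ = p⁴, (p⁵q)⁵ = pq, (p⁵q)⁶ = p², (p⁵q)⁷ = p⁷q, (p⁵q)⁸ = e.
The smallest positive k with (p⁵q)ᵏ = e is 8.

Answer: 8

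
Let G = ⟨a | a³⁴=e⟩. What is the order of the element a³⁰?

Compute successive powers until reaching e:
  (a³⁰)¹ = a³⁰, (a³⁰)² = a²⁶, (a³⁰)³ = a²², (a³⁰)⁴ = a¹⁸, (a³⁰)⁵ = a¹⁴, (a³⁰)⁶ = a¹⁰, (a³⁰)⁷ = a⁶, (a³⁰)⁸ = a², (a³⁰)⁹ = a³², (a³⁰)¹⁰ = a²⁸, (a³⁰)¹¹ = a²⁴, (a³⁰)¹² = a²⁰, (a³⁰)¹³ = a¹⁶, (a³⁰)¹⁴ = a¹², (a³⁰)¹⁵ = a⁸, (a³⁰)¹⁶ = a⁴, (a³⁰)¹⁷ = e.
The smallest positive k with (a³⁰)ᵏ = e is 17.

Answer: 17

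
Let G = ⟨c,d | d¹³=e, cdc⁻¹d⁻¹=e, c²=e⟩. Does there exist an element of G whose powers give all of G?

|G| = 26. The element cd has order 26 (its powers give 26 distinct elements), so ⟨cd⟩ = G and G is cyclic.

Answer: Yes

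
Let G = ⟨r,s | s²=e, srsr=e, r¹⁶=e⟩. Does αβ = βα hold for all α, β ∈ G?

r·s = rs but s·r = r¹⁵s, so r·s ≠ s·r and G is not abelian.

Answer: No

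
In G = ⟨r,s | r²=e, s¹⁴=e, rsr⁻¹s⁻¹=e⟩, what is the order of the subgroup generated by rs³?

|⟨rs³⟩| equals the order of rs³. Compute successive powers until reaching e:
  (rs³)¹ = rs³, (rs³)² = s⁶, (rs³)³ = rs⁹, (rs³)⁴ = s¹², (rs³)⁵ = rs, (rs³)⁶ = s⁴, (rs³)⁷ = rs⁷, (rs³)⁸ = s¹⁰, (rs³)⁹ = rs¹³, (rs³)¹⁰ = s², (rs³)¹¹ = rs⁵, (rs³)¹² = s⁸, (rs³)¹³ = rs¹¹, (rs³)¹⁴ = e.
The smallest positive k with (rs³)ᵏ = e is 14, so |⟨rs³⟩| = 14.

Answer: 14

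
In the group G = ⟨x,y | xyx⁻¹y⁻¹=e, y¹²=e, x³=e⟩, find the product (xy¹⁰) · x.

Compute (xy¹⁰) · x by multiplying left to right and reducing via the relations at each step:
  (xy¹⁰) · x = x²y¹⁰

Answer: x²y¹⁰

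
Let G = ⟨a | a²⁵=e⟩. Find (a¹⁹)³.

Compute successive powers of (a¹⁹), reducing at each step:
  (a¹⁹)²: (a¹⁹) · a¹⁹ = a¹³
  (a¹⁹)³: (a¹³) · a¹⁹ = a⁷

Answer: a⁷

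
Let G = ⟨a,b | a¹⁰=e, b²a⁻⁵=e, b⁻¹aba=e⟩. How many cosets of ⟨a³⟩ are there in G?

First find ord(a³) by computing successive powers:
  (a³)¹ = a³, (a³)² = a⁶, (a³)³ = a⁹, (a³)⁴ = a², (a³)⁵ = a⁵, (a³)⁶ = a⁸, (a³)⁷ = a, (a³)⁸ = a⁴, (a³)⁹ = a⁷, (a³)¹⁰ = e.
So |⟨a³⟩| = ord(a³) = 10. With |G| = 20, by Lagrange [G : ⟨a³⟩] = 20/10 = 2.

Answer: 2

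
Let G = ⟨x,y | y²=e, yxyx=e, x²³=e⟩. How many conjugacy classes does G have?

The conjugacy classes (representative and size) are:
  [e] (size 1), [x] (size 2), [x²¹] (size 2), [x²⁰] (size 2), [x⁴] (size 2), [x¹⁸] (size 2), [x⁶] (size 2), [x¹⁶] (size 2), [x⁸] (size 2), [x⁹] (size 2), [x¹⁰] (size 2), [x¹²] (size 2), [x¹⁸y] (size 23).
Class equation: 1 + 2 + 2 + 2 + 2 + 2 + 2 + 2 + 2 + 2 + 2 + 2 + 23 = 46 = |G|. So G has 13 conjugacy classes.

Answer: 13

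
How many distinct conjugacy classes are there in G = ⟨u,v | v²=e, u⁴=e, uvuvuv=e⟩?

The conjugacy classes (representative and size) are:
  [e] (size 1), [u³] (size 6), [u²vu²v] (size 3), [uvu³] (size 6), [vu³] (size 8).
Class equation: 1 + 6 + 3 + 6 + 8 = 24 = |G|. So G has 5 conjugacy classes.

Answer: 5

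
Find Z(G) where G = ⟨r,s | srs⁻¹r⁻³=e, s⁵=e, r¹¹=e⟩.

An element z ∈ Z(G) iff z commutes with every generator.
For example e is central: e·r = r = r·e; e·s = s = s·e.
Whereas r ∉ Z(G) since r·s = rs ≠ r³s = s·r.
Checking each of the 55 elements this way gives Z(G) = {e}, of order 1.

Answer: {e}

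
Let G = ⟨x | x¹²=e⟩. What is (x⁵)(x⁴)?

Compute (x⁵) · (x⁴) by multiplying left to right and reducing via the relations at each step:
  (x⁵) · x⁴ = x⁹

Answer: x⁹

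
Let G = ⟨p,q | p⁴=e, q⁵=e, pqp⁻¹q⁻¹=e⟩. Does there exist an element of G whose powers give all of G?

|G| = 20. The element pq has order 20 (its powers give 20 distinct elements), so ⟨pq⟩ = G and G is cyclic.

Answer: Yes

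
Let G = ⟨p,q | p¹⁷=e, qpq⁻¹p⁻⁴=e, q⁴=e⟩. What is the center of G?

An element z ∈ Z(G) iff z commutes with every generator.
For example e is central: e·p = p = p·e; e·q = q = q·e.
Whereas p ∉ Z(G) since p·q = pq ≠ p⁴q = q·p.
Checking each of the 68 elements this way gives Z(G) = {e}, of order 1.

Answer: {e}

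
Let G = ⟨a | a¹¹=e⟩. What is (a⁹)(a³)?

Compute (a⁹) · (a³) by multiplying left to right and reducing via the relations at each step:
  (a⁹) · a³ = a

Answer: a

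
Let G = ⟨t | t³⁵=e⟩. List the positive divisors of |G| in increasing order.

|G| = 35 = 5 · 7. By Lagrange's theorem the order of any subgroup divides 35; the divisors of 35 are 1, 5, 7, 35.

Answer: 1, 5, 7, 35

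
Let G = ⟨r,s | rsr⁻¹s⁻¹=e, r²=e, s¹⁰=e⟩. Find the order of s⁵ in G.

Compute successive powers until reaching e:
  (s⁵)¹ = s⁵, (s⁵)² = e.
The smallest positive k with (s⁵)ᵏ = e is 2.

Answer: 2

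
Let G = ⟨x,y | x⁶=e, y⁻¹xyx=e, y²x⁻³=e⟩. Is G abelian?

x·y = xy but y·x = x²y⁻¹, so x·y ≠ y·x and G is not abelian.

Answer: No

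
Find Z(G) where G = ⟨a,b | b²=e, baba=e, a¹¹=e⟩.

An element z ∈ Z(G) iff z commutes with every generator.
For example e is central: e·a = a = a·e; e·b = b = b·e.
Whereas a ∉ Z(G) since a·b = ab ≠ a¹⁰b = b·a.
Checking each of the 22 elements this way gives Z(G) = {e}, of order 1.

Answer: {e}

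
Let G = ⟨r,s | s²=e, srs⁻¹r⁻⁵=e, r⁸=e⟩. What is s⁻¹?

The order of s is 2 (smallest k with sᵏ = e), so s⁻¹ = s¹ = s.
Check: s · s → s · s = e, giving e as required.

Answer: s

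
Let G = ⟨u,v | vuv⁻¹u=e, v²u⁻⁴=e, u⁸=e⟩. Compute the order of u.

Compute successive powers until reaching e:
  u¹ = u, u² = u², u³ = u³, u⁴ = u⁴, u⁵ = u⁵, u⁶ = u⁶, u⁷ = u⁷, u⁸ = e.
The smallest positive k with uᵏ = e is 8.

Answer: 8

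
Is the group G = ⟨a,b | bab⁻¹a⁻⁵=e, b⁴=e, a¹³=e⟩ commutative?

a·b = ab but b·a = a⁵b, so a·b ≠ b·a and G is not abelian.

Answer: No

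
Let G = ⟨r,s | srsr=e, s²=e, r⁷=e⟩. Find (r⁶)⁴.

Compute successive powers of (r⁶), reducing at each step:
  (r⁶)²: (r⁶) · r⁶ = r⁵
  (r⁶)³: (r⁵) · r⁶ = r⁴
  (r⁶)⁴: (r⁴) · r⁶ = r³

Answer: r³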